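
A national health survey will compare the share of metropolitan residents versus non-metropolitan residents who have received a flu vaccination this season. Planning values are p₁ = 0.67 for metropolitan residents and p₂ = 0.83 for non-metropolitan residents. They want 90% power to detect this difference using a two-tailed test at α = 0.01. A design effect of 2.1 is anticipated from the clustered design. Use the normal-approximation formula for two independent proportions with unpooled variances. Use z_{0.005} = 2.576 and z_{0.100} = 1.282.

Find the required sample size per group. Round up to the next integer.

n = 443 per group

n = (z_{α/2} + z_β)² · [p₁(1−p₁) + p₂(1−p₂)] / (p₁ − p₂)²
  = (2.576 + 1.282)² · (0.67·0.33 + 0.83·0.17) / (-0.16)²
  = (3.858)² · (0.2211 + 0.1411) / 0.0256
  = 14.8842 · 0.3622 / 0.0256
  = 210.59
Design effect: 2.1 × 210.59 = 442.23.
Round up → n = 443 per group.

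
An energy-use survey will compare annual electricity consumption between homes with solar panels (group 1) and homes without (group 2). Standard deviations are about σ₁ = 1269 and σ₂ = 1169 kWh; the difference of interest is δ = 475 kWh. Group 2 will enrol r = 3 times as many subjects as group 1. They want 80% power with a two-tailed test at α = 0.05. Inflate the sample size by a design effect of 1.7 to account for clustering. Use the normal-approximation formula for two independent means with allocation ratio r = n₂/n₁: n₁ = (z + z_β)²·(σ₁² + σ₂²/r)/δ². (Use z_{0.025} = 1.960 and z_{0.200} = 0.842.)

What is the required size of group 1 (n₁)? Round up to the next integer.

n₁ = (z_{α/2} + z_β)² · (σ₁² + σ₂²/r) / δ²
   = (1.960 + 0.842)² · (1269² + 1169²/3) / 475²
   = 7.8512 · (1610361 + 455520.3) / 225625
   = 7.8512 · 2065881.3 / 225625
   = 71.89
Design effect: 1.7 × 71.89 = 122.21.
Round up → n₁ = 123; n₂ = r·n₁ = 3 × 123 = 369.

n₁ = 123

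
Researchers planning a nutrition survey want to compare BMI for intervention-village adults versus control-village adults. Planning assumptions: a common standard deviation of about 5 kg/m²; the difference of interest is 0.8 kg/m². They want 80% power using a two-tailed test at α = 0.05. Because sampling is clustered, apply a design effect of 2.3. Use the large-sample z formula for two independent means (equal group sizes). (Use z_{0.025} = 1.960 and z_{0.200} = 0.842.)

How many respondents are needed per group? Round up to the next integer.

n = (z_{α/2} + z_β)² · (σ₁² + σ₂²) / δ²
  = (1.960 + 0.842)² · (2·5² = 50) / 0.8²
  = 7.8512 · 50 / 0.64
  = 613.38
Design effect: 2.3 × 613.38 = 1410.76.
Round up → n = 1411 per group.

n = 1411 per group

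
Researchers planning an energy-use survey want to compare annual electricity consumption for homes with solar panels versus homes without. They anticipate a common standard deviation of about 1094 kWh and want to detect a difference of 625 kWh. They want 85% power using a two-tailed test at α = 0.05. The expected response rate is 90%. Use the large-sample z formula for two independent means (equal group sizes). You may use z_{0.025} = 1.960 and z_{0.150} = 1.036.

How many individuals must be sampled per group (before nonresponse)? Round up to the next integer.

n = 62 per group

n = (z_{α/2} + z_β)² · (σ₁² + σ₂²) / δ²
  = (1.960 + 1.036)² · (2·1094² = 2393672) / 625²
  = 8.9760 · 2393672 / 390625
  = 55.00
Adjust for 90% response: 55.00 / 0.90 = 61.11.
Round up → n = 62 per group.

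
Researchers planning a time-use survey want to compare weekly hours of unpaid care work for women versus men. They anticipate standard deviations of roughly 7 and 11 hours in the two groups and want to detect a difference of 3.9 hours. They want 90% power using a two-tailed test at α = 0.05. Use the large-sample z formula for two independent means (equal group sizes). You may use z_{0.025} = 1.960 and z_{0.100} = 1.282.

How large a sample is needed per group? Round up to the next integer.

n = 118 per group

n = (z_{α/2} + z_β)² · (σ₁² + σ₂²) / δ²
  = (1.960 + 1.282)² · (7² + 11² = 170) / 3.9²
  = 10.5106 · 170 / 15.21
  = 117.48
Round up → n = 118 per group.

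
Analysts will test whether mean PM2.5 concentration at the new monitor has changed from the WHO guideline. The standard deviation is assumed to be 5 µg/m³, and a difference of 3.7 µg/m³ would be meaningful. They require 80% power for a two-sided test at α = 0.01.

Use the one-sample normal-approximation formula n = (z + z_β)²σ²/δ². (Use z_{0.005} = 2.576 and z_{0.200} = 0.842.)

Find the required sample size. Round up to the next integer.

n = (z_{α/2} + z_β)² · σ² / δ²
  = (2.576 + 0.842)² · 5² / 3.7²
  = 11.6827 · 25 / 13.69
  = 21.33
Round up → n = 22.

n = 22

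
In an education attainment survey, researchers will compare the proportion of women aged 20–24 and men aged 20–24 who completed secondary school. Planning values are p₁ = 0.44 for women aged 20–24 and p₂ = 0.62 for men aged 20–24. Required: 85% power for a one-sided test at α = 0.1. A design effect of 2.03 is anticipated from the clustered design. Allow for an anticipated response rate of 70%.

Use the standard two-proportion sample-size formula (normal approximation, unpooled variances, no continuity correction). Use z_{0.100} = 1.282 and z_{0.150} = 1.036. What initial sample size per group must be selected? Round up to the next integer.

n = (z_α + z_β)² · [p₁(1−p₁) + p₂(1−p₂)] / (p₁ − p₂)²
  = (1.282 + 1.036)² · (0.44·0.56 + 0.62·0.38) / (-0.18)²
  = (2.318)² · (0.2464 + 0.2356) / 0.0324
  = 5.3731 · 0.4820 / 0.0324
  = 79.93
Design effect: 2.03 × 79.93 = 162.27.
Adjust for 70% response: 162.27 / 0.70 = 231.81.
Round up → n = 232 per group.

n = 232 per group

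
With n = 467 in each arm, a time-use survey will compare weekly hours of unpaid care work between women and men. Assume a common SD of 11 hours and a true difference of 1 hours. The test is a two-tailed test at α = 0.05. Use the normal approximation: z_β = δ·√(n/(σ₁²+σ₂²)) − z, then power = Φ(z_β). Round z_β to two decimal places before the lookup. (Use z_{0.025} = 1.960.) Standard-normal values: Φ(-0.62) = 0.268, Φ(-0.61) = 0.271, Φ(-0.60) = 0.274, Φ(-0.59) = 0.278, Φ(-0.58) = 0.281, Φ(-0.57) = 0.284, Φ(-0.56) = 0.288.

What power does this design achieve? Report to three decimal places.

z_β = δ·√(n/(σ₁²+σ₂²)) − z_{α/2}
    = 1 · √(467/242) − 1.960
    = 1 · 1.38916 − 1.960
    = 1.3892 − 1.960 = -0.5708 → -0.57
Power = Φ(-0.57) = 0.284.

Power ≈ 0.284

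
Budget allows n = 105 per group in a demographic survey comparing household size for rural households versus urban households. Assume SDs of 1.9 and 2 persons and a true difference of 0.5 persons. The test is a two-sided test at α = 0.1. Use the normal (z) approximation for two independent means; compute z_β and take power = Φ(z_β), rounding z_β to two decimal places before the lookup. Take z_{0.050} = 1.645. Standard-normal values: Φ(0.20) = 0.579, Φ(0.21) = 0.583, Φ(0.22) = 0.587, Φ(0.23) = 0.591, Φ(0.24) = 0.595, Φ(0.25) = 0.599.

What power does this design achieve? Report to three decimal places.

Power ≈ 0.583

z_β = δ·√(n/(σ₁²+σ₂²)) − z_{α/2}
    = 0.5 · √(105/7.61) − 1.645
    = 0.5 · 3.71452 − 1.645
    = 1.8573 − 1.645 = 0.2123 → 0.21
Power = Φ(0.21) = 0.583.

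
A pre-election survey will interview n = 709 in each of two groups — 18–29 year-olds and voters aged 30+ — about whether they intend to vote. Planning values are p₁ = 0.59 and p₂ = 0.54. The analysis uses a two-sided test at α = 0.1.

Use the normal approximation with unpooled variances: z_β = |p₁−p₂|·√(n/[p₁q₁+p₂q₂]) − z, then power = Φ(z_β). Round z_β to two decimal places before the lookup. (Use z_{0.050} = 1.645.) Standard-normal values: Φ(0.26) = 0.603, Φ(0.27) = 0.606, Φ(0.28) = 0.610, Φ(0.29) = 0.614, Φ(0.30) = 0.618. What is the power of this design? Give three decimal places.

Power ≈ 0.603

z_β = |p₁−p₂|·√(n/[p₁q₁+p₂q₂]) − z_{α/2}
    = 0.05 · √(709/0.4903) − 1.645
    = 0.05 · 38.0270 − 1.645
    = 1.9014 − 1.645 = 0.2564 → 0.26
Power = Φ(0.26) = 0.603.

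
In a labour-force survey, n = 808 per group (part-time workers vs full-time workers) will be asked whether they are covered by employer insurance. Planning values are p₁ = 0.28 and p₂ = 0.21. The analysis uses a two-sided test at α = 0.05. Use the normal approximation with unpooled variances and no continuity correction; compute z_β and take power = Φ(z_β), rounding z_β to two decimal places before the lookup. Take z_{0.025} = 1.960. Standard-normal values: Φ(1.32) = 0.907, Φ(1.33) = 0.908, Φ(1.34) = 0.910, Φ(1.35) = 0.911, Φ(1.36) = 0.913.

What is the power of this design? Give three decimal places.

Power ≈ 0.907

z_β = |p₁−p₂|·√(n/[p₁q₁+p₂q₂]) − z_{α/2}
    = 0.07 · √(808/0.3675) − 1.960
    = 0.07 · 46.8897 − 1.960
    = 3.2823 − 1.960 = 1.3223 → 1.32
Power = Φ(1.32) = 0.907.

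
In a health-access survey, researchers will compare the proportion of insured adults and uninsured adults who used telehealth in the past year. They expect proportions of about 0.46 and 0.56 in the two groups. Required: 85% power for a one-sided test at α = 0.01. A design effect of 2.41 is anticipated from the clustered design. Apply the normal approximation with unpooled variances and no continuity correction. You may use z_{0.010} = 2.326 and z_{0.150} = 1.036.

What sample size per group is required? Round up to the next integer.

n = (z_α + z_β)² · [p₁(1−p₁) + p₂(1−p₂)] / (p₁ − p₂)²
  = (2.326 + 1.036)² · (0.46·0.54 + 0.56·0.44) / (-0.10)²
  = (3.362)² · (0.2484 + 0.2464) / 0.0100
  = 11.3030 · 0.4948 / 0.0100
  = 559.27
Design effect: 2.41 × 559.27 = 1347.85.
Round up → n = 1348 per group.

n = 1348 per group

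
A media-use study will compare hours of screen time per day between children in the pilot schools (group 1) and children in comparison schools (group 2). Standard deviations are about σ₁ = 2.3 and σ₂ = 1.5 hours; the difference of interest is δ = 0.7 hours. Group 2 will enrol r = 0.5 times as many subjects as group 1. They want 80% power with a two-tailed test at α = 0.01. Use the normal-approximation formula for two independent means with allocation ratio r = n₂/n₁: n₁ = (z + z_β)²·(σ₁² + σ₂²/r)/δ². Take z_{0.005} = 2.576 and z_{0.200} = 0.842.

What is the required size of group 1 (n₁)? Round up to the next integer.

n₁ = (z_{α/2} + z_β)² · (σ₁² + σ₂²/r) / δ²
   = (2.576 + 0.842)² · (2.3² + 1.5²/0.5) / 0.7²
   = 11.6827 · (5.29 + 4.5) / 0.49
   = 11.6827 · 9.79 / 0.49
   = 233.42
Round up → n₁ = 234; n₂ = r·n₁ = 0.5 × 234 = 117.

n₁ = 234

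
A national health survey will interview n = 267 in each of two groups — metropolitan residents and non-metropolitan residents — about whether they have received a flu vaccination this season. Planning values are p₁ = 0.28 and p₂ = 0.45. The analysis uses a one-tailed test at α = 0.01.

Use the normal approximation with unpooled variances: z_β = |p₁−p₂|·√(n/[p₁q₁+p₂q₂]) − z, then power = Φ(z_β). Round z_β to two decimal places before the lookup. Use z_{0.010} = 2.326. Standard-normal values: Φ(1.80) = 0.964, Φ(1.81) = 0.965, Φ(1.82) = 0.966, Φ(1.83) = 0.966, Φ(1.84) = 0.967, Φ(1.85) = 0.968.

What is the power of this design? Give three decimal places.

z_β = |p₁−p₂|·√(n/[p₁q₁+p₂q₂]) − z_α
    = 0.17 · √(267/0.4491) − 2.326
    = 0.17 · 24.3828 − 2.326
    = 4.1451 − 2.326 = 1.8191 → 1.82
Power = Φ(1.82) = 0.966.

Power ≈ 0.966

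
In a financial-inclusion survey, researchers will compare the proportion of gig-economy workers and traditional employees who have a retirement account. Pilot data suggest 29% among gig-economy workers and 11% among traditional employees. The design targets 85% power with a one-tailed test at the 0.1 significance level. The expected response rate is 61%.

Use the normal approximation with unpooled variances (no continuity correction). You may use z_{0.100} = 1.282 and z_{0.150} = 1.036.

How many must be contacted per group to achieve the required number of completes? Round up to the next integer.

n = 83 per group

n = (z_α + z_β)² · [p₁(1−p₁) + p₂(1−p₂)] / (p₁ − p₂)²
  = (1.282 + 1.036)² · (0.29·0.71 + 0.11·0.89) / (0.18)²
  = (2.318)² · (0.2059 + 0.0979) / 0.0324
  = 5.3731 · 0.3038 / 0.0324
  = 50.38
Adjust for 61% response: 50.38 / 0.61 = 82.59.
Round up → n = 83 per group.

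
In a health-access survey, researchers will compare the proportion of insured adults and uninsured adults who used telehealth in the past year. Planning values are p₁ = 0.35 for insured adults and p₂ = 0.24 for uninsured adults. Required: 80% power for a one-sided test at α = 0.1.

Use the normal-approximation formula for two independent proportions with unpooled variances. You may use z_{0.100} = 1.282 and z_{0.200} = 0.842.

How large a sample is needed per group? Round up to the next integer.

n = 153 per group

n = (z_α + z_β)² · [p₁(1−p₁) + p₂(1−p₂)] / (p₁ − p₂)²
  = (1.282 + 0.842)² · (0.35·0.65 + 0.24·0.76) / (0.11)²
  = (2.124)² · (0.2275 + 0.1824) / 0.0121
  = 4.5114 · 0.4099 / 0.0121
  = 152.83
Round up → n = 153 per group.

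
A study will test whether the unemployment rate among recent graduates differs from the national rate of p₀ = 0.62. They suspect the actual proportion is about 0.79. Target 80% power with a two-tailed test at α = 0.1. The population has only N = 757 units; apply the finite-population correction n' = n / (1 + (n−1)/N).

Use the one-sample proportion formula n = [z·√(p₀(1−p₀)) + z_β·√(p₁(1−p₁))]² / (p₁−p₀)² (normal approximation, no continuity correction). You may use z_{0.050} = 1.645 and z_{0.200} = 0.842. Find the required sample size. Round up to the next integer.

n = 43

n = [z_{α/2}·√(p₀q₀) + z_β·√(p₁q₁)]² / (p₁ − p₀)²
  = [1.645·√(0.62·0.38) + 0.842·√(0.79·0.21)]² / (0.17)²
  = [1.645·0.4854 + 0.842·0.4073]² / 0.0289
  = [1.1414]² / 0.0289
  = 45.08
Finite-population correction (N = 757): 45.08 / (1 + (45.08 − 1)/757) = 42.60.
Round up → n = 43.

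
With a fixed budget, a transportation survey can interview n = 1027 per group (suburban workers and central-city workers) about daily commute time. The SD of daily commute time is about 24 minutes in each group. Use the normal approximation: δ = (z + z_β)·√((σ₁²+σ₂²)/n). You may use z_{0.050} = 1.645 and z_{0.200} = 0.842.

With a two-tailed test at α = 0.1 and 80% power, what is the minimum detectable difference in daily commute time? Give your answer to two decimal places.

δ = (z_{α/2} + z_β) · √((σ₁²+σ₂²)/n)
  = (1.645 + 0.842) · √(1152/1027)
  = 2.487 · √1.1217
  = 2.487 · 1.0591
  = 2.6340

Minimum detectable difference ≈ 2.63 minutes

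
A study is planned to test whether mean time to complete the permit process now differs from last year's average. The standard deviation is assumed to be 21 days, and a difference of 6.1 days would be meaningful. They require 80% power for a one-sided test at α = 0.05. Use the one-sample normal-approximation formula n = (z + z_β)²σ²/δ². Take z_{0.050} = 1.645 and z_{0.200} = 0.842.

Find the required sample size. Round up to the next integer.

n = (z_α + z_β)² · σ² / δ²
  = (1.645 + 0.842)² · 21² / 6.1²
  = 6.1852 · 441 / 37.21
  = 73.30
Round up → n = 74.

n = 74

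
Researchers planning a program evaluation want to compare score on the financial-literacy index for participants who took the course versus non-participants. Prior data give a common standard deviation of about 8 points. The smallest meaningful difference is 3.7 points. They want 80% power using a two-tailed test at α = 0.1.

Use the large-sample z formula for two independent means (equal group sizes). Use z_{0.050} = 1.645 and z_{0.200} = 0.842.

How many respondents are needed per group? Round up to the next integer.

n = (z_{α/2} + z_β)² · (σ₁² + σ₂²) / δ²
  = (1.645 + 0.842)² · (2·8² = 128) / 3.7²
  = 6.1852 · 128 / 13.69
  = 57.83
Round up → n = 58 per group.

n = 58 per group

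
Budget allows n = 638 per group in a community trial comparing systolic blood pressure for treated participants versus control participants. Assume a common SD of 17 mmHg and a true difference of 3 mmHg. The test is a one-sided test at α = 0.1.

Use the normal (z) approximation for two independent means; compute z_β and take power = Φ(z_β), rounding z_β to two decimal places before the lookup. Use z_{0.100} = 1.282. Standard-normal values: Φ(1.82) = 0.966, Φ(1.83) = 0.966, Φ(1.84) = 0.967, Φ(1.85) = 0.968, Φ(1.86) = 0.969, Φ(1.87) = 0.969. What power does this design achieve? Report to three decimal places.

z_β = δ·√(n/(σ₁²+σ₂²)) − z_α
    = 3 · √(638/578) − 1.282
    = 3 · 1.05062 − 1.282
    = 3.1519 − 1.282 = 1.8699 → 1.87
Power = Φ(1.87) = 0.969.

Power ≈ 0.969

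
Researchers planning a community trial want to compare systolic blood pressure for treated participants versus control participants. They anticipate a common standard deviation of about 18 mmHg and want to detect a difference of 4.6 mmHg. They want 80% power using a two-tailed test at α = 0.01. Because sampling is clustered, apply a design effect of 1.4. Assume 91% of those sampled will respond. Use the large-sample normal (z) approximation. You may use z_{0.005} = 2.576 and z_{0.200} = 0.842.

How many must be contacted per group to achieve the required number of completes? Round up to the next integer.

n = 551 per group

n = (z_{α/2} + z_β)² · (σ₁² + σ₂²) / δ²
  = (2.576 + 0.842)² · (2·18² = 648) / 4.6²
  = 11.6827 · 648 / 21.16
  = 357.77
Design effect: 1.4 × 357.77 = 500.88.
Adjust for 91% response: 500.88 / 0.91 = 550.41.
Round up → n = 551 per group.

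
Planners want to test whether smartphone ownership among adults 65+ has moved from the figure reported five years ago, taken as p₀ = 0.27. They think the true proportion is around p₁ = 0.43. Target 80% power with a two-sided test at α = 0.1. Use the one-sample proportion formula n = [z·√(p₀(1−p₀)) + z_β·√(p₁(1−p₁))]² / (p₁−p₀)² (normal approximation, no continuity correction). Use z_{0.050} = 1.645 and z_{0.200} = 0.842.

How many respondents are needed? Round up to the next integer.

n = 52

n = [z_{α/2}·√(p₀q₀) + z_β·√(p₁q₁)]² / (p₁ − p₀)²
  = [1.645·√(0.27·0.73) + 0.842·√(0.43·0.57)]² / (0.16)²
  = [1.645·0.4440 + 0.842·0.4951]² / 0.0256
  = [1.1472]² / 0.0256
  = 51.41
Round up → n = 52.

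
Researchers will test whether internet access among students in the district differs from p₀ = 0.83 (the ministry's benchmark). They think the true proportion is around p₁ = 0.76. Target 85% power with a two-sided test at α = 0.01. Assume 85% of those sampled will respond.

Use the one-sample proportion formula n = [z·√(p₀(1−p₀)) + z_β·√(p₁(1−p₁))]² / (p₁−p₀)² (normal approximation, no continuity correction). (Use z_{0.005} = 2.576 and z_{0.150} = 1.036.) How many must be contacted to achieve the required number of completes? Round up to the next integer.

n = [z_{α/2}·√(p₀q₀) + z_β·√(p₁q₁)]² / (p₁ − p₀)²
  = [2.576·√(0.83·0.17) + 1.036·√(0.76·0.24)]² / (-0.07)²
  = [2.576·0.3756 + 1.036·0.4271]² / 0.0049
  = [1.4101]² / 0.0049
  = 405.79
Adjust for 85% response: 405.79 / 0.85 = 477.39.
Round up → n = 478.

n = 478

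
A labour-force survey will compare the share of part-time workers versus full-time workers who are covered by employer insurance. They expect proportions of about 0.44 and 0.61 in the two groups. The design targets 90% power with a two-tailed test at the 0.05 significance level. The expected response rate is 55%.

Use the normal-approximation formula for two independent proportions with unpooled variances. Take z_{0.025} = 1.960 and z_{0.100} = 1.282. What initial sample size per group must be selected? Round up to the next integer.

n = 321 per group

n = (z_{α/2} + z_β)² · [p₁(1−p₁) + p₂(1−p₂)] / (p₁ − p₂)²
  = (1.960 + 1.282)² · (0.44·0.56 + 0.61·0.39) / (-0.17)²
  = (3.242)² · (0.2464 + 0.2379) / 0.0289
  = 10.5106 · 0.4843 / 0.0289
  = 176.13
Adjust for 55% response: 176.13 / 0.55 = 320.24.
Round up → n = 321 per group.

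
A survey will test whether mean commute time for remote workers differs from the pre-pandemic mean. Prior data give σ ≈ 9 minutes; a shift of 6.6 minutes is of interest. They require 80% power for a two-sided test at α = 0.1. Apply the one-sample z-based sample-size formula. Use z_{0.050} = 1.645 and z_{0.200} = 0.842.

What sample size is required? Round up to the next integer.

n = (z_{α/2} + z_β)² · σ² / δ²
  = (1.645 + 0.842)² · 9² / 6.6²
  = 6.1852 · 81 / 43.56
  = 11.50
Round up → n = 12.

n = 12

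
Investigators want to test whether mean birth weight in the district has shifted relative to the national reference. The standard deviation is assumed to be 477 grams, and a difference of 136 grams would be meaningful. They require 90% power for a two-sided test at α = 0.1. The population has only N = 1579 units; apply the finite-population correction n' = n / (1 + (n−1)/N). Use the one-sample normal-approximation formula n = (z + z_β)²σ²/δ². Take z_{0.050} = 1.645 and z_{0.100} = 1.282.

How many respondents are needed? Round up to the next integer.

n = (z_{α/2} + z_β)² · σ² / δ²
  = (1.645 + 1.282)² · 477² / 136²
  = 8.5673 · 227529 / 18496
  = 105.39
Finite-population correction (N = 1579): 105.39 / (1 + (105.39 − 1)/1579) = 98.86.
Round up → n = 99.

n = 99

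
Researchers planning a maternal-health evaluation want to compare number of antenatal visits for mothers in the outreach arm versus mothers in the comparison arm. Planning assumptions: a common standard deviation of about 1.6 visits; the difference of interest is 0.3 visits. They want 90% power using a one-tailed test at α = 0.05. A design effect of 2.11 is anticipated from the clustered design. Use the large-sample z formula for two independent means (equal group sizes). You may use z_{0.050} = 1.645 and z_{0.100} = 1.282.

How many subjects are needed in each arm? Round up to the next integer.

n = 1029 per group

n = (z_α + z_β)² · (σ₁² + σ₂²) / δ²
  = (1.645 + 1.282)² · (2·1.6² = 5.12) / 0.3²
  = 8.5673 · 5.12 / 0.09
  = 487.39
Design effect: 2.11 × 487.39 = 1028.38.
Round up → n = 1029 per group.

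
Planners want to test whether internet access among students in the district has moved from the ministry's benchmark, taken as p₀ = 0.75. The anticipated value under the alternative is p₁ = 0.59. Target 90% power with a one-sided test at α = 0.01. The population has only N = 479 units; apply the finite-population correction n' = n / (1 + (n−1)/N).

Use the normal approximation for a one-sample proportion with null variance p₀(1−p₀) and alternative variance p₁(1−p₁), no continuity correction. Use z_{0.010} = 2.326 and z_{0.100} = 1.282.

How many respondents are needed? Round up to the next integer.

n = [z_α·√(p₀q₀) + z_β·√(p₁q₁)]² / (p₁ − p₀)²
  = [2.326·√(0.75·0.25) + 1.282·√(0.59·0.41)]² / (-0.16)²
  = [2.326·0.4330 + 1.282·0.4918]² / 0.0256
  = [1.6377]² / 0.0256
  = 104.77
Finite-population correction (N = 479): 104.77 / (1 + (104.77 − 1)/479) = 86.11.
Round up → n = 87.

n = 87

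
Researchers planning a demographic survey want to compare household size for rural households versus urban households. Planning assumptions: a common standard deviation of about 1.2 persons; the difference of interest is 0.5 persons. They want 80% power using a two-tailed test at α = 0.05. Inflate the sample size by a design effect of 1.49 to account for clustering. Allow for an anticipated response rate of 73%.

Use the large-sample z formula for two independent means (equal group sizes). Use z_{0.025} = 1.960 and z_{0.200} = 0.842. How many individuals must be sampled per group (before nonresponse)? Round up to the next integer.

n = (z_{α/2} + z_β)² · (σ₁² + σ₂²) / δ²
  = (1.960 + 0.842)² · (2·1.2² = 2.88) / 0.5²
  = 7.8512 · 2.88 / 0.25
  = 90.45
Design effect: 1.49 × 90.45 = 134.76.
Adjust for 73% response: 134.76 / 0.73 = 184.61.
Round up → n = 185 per group.

n = 185 per group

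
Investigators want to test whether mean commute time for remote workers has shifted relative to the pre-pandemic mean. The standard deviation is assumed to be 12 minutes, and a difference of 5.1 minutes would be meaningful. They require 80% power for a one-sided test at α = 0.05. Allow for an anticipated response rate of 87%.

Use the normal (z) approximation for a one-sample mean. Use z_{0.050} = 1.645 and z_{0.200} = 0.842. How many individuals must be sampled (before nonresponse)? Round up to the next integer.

n = (z_α + z_β)² · σ² / δ²
  = (1.645 + 0.842)² · 12² / 5.1²
  = 6.1852 · 144 / 26.01
  = 34.24
Adjust for 87% response: 34.24 / 0.87 = 39.36.
Round up → n = 40.

n = 40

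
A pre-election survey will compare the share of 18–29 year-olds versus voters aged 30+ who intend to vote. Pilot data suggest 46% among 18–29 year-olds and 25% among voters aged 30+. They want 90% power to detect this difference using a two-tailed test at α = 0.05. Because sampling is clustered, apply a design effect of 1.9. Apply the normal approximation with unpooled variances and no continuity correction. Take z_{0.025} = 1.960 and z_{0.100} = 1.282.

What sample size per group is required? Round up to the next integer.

n = (z_{α/2} + z_β)² · [p₁(1−p₁) + p₂(1−p₂)] / (p₁ − p₂)²
  = (1.960 + 1.282)² · (0.46·0.54 + 0.25·0.75) / (0.21)²
  = (3.242)² · (0.2484 + 0.1875) / 0.0441
  = 10.5106 · 0.4359 / 0.0441
  = 103.89
Design effect: 1.9 × 103.89 = 197.39.
Round up → n = 198 per group.

n = 198 per group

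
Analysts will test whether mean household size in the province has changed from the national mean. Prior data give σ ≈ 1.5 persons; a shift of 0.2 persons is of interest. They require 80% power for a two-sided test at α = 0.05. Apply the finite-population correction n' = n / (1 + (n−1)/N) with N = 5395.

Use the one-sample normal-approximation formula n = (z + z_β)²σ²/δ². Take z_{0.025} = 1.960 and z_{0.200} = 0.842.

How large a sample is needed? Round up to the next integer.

n = (z_{α/2} + z_β)² · σ² / δ²
  = (1.960 + 0.842)² · 1.5² / 0.2²
  = 7.8512 · 2.25 / 0.04
  = 441.63
Finite-population correction (N = 5395): 441.63 / (1 + (441.63 − 1)/5395) = 408.28.
Round up → n = 409.

n = 409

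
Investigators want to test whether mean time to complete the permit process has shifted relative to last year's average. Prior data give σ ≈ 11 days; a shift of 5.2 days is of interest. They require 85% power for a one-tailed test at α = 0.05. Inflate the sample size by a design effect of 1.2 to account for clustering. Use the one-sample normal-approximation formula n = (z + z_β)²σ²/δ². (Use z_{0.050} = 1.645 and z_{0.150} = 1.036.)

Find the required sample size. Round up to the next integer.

n = (z_α + z_β)² · σ² / δ²
  = (1.645 + 1.036)² · 11² / 5.2²
  = 7.1878 · 121 / 27.04
  = 32.16
Design effect: 1.2 × 32.16 = 38.60.
Round up → n = 39.

n = 39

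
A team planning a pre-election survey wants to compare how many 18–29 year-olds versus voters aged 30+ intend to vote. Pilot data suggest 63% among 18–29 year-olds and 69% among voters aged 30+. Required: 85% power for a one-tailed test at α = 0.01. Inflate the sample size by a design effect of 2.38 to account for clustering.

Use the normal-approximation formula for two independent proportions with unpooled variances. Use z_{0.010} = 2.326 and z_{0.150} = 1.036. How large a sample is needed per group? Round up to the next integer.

n = (z_α + z_β)² · [p₁(1−p₁) + p₂(1−p₂)] / (p₁ − p₂)²
  = (2.326 + 1.036)² · (0.63·0.37 + 0.69·0.31) / (-0.06)²
  = (3.362)² · (0.2331 + 0.2139) / 0.0036
  = 11.3030 · 0.4470 / 0.0036
  = 1403.46
Design effect: 2.38 × 1403.46 = 3340.24.
Round up → n = 3341 per group.

n = 3341 per group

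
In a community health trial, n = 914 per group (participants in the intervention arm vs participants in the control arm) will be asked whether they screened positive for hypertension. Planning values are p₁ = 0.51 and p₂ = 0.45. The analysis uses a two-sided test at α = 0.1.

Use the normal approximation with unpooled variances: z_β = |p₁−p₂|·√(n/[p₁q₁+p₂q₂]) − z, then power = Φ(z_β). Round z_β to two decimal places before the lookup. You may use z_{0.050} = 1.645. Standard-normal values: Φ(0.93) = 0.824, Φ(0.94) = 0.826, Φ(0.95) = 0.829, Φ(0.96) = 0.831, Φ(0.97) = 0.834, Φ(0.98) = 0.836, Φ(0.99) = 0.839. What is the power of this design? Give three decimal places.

z_β = |p₁−p₂|·√(n/[p₁q₁+p₂q₂]) − z_{α/2}
    = 0.06 · √(914/0.4974) − 1.645
    = 0.06 · 42.8667 − 1.645
    = 2.5720 − 1.645 = 0.9270 → 0.93
Power = Φ(0.93) = 0.824.

Power ≈ 0.824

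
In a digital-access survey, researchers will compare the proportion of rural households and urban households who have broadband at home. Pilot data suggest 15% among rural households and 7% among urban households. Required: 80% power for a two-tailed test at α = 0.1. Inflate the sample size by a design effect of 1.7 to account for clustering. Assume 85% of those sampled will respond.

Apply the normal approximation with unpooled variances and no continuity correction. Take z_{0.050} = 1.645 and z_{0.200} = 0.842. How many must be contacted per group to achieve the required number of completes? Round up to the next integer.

n = (z_{α/2} + z_β)² · [p₁(1−p₁) + p₂(1−p₂)] / (p₁ − p₂)²
  = (1.645 + 0.842)² · (0.15·0.85 + 0.07·0.93) / (0.08)²
  = (2.487)² · (0.1275 + 0.0651) / 0.0064
  = 6.1852 · 0.1926 / 0.0064
  = 186.13
Design effect: 1.7 × 186.13 = 316.43.
Adjust for 85% response: 316.43 / 0.85 = 372.27.
Round up → n = 373 per group.

n = 373 per group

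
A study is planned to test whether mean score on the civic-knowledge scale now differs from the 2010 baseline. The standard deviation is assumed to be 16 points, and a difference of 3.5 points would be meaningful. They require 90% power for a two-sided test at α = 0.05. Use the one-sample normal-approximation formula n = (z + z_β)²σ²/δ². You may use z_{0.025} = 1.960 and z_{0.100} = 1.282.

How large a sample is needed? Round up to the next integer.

n = 220

n = (z_{α/2} + z_β)² · σ² / δ²
  = (1.960 + 1.282)² · 16² / 3.5²
  = 10.5106 · 256 / 12.25
  = 219.65
Round up → n = 220.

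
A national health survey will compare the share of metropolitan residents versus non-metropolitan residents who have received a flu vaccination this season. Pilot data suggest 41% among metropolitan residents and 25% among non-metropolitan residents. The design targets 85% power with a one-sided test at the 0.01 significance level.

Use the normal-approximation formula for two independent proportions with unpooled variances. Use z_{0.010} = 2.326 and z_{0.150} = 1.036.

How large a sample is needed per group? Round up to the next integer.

n = 190 per group

n = (z_α + z_β)² · [p₁(1−p₁) + p₂(1−p₂)] / (p₁ − p₂)²
  = (2.326 + 1.036)² · (0.41·0.59 + 0.25·0.75) / (0.16)²
  = (3.362)² · (0.2419 + 0.1875) / 0.0256
  = 11.3030 · 0.4294 / 0.0256
  = 189.59
Round up → n = 190 per group.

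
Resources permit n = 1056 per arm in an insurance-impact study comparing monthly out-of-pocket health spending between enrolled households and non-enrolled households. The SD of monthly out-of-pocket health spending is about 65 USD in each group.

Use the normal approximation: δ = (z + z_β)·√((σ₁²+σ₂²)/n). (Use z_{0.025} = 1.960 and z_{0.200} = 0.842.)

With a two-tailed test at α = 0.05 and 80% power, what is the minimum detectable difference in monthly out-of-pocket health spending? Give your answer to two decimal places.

Minimum detectable difference ≈ 7.93 USD

δ = (z_{α/2} + z_β) · √((σ₁²+σ₂²)/n)
  = (1.960 + 0.842) · √(8450/1056)
  = 2.802 · √8.0019
  = 2.802 · 2.8288
  = 7.9262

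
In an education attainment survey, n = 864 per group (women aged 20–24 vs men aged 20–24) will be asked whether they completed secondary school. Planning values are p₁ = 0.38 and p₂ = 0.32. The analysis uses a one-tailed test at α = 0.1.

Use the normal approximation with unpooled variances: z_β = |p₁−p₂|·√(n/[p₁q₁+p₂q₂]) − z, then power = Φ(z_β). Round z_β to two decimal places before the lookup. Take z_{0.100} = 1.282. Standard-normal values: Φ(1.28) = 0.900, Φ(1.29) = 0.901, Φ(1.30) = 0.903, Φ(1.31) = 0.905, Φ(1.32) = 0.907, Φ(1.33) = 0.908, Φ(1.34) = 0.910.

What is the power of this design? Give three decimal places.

z_β = |p₁−p₂|·√(n/[p₁q₁+p₂q₂]) − z_α
    = 0.06 · √(864/0.4532) − 1.282
    = 0.06 · 43.6628 − 1.282
    = 2.6198 − 1.282 = 1.3378 → 1.34
Power = Φ(1.34) = 0.910.

Power ≈ 0.910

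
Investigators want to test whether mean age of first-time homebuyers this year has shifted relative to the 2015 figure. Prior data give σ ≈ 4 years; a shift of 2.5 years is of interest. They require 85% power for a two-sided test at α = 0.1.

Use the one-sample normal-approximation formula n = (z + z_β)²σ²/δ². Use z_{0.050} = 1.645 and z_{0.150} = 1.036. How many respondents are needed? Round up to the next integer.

n = 19

n = (z_{α/2} + z_β)² · σ² / δ²
  = (1.645 + 1.036)² · 4² / 2.5²
  = 7.1878 · 16 / 6.25
  = 18.40
Round up → n = 19.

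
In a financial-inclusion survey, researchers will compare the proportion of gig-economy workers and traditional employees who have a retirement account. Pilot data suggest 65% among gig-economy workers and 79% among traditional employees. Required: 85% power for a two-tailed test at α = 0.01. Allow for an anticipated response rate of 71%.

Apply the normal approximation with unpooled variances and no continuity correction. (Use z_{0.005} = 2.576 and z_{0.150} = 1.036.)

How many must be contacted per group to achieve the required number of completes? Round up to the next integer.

n = (z_{α/2} + z_β)² · [p₁(1−p₁) + p₂(1−p₂)] / (p₁ − p₂)²
  = (2.576 + 1.036)² · (0.65·0.35 + 0.79·0.21) / (-0.14)²
  = (3.612)² · (0.2275 + 0.1659) / 0.0196
  = 13.0465 · 0.3934 / 0.0196
  = 261.86
Adjust for 71% response: 261.86 / 0.71 = 368.82.
Round up → n = 369 per group.

n = 369 per group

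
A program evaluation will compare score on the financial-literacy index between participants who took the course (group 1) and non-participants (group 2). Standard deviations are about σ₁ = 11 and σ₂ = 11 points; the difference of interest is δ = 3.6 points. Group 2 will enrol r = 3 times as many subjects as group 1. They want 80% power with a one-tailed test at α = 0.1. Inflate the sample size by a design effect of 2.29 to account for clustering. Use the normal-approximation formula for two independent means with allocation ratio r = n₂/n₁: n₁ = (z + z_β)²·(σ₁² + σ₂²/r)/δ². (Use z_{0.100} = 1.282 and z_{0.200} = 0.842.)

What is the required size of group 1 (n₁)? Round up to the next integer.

n₁ = 129

n₁ = (z_α + z_β)² · (σ₁² + σ₂²/r) / δ²
   = (1.282 + 0.842)² · (11² + 11²/3) / 3.6²
   = 4.5114 · (121 + 40.3333) / 12.96
   = 4.5114 · 161.3333 / 12.96
   = 56.16
Design effect: 2.29 × 56.16 = 128.61.
Round up → n₁ = 129; n₂ = r·n₁ = 3 × 129 = 387.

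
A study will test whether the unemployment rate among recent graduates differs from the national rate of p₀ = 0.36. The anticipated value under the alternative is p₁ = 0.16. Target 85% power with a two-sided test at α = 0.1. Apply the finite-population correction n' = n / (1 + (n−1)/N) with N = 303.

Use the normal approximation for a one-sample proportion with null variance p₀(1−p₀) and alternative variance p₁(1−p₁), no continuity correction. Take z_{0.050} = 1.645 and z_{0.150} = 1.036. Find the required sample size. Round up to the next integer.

n = 31

n = [z_{α/2}·√(p₀q₀) + z_β·√(p₁q₁)]² / (p₁ − p₀)²
  = [1.645·√(0.36·0.64) + 1.036·√(0.16·0.84)]² / (-0.20)²
  = [1.645·0.4800 + 1.036·0.3666]² / 0.0400
  = [1.1694]² / 0.0400
  = 34.19
Finite-population correction (N = 303): 34.19 / (1 + (34.19 − 1)/303) = 30.81.
Round up → n = 31.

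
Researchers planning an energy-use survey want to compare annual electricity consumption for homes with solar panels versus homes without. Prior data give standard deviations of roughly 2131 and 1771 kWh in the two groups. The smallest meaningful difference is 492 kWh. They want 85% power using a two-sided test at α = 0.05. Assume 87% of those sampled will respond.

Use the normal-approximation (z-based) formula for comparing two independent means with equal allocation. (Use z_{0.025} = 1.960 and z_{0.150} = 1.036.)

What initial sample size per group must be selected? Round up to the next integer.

n = (z_{α/2} + z_β)² · (σ₁² + σ₂²) / δ²
  = (1.960 + 1.036)² · (2131² + 1771² = 7677602) / 492²
  = 8.9760 · 7677602 / 242064
  = 284.69
Adjust for 87% response: 284.69 / 0.87 = 327.24.
Round up → n = 328 per group.

n = 328 per group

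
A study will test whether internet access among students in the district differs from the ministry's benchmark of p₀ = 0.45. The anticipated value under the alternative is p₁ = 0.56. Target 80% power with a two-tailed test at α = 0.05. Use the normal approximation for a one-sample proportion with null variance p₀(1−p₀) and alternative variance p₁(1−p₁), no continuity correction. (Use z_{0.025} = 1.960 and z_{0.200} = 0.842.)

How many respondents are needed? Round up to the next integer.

n = 161

n = [z_{α/2}·√(p₀q₀) + z_β·√(p₁q₁)]² / (p₁ − p₀)²
  = [1.960·√(0.45·0.55) + 0.842·√(0.56·0.44)]² / (0.11)²
  = [1.960·0.4975 + 0.842·0.4964]² / 0.0121
  = [1.3930]² / 0.0121
  = 160.38
Round up → n = 161.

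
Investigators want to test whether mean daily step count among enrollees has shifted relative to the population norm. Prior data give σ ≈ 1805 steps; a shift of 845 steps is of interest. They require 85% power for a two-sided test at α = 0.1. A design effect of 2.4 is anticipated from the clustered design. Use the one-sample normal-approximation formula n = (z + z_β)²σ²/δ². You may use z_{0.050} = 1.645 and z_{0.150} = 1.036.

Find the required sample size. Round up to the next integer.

n = (z_{α/2} + z_β)² · σ² / δ²
  = (1.645 + 1.036)² · 1805² / 845²
  = 7.1878 · 3258025 / 714025
  = 32.80
Design effect: 2.4 × 32.80 = 78.71.
Round up → n = 79.

n = 79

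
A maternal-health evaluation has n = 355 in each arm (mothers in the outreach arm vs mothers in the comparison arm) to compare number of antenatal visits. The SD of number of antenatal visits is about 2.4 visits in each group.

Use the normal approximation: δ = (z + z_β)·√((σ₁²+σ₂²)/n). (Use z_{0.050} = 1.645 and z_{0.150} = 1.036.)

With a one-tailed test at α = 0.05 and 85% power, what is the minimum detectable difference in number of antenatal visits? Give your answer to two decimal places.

δ = (z_α + z_β) · √((σ₁²+σ₂²)/n)
  = (1.645 + 1.036) · √(11.52/355)
  = 2.681 · √0.03245
  = 2.681 · 0.1801
  = 0.4830

Minimum detectable difference ≈ 0.48 visits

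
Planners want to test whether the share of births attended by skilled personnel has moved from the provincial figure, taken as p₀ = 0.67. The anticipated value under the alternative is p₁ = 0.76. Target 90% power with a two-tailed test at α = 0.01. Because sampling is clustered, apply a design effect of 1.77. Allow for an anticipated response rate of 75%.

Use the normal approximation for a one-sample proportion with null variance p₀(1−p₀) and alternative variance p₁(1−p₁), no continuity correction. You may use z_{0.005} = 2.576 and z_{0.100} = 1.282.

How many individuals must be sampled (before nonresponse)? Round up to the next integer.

n = [z_{α/2}·√(p₀q₀) + z_β·√(p₁q₁)]² / (p₁ − p₀)²
  = [2.576·√(0.67·0.33) + 1.282·√(0.76·0.24)]² / (0.09)²
  = [2.576·0.4702 + 1.282·0.4271]² / 0.0081
  = [1.7588]² / 0.0081
  = 381.89
Design effect: 1.77 × 381.89 = 675.95.
Adjust for 75% response: 675.95 / 0.75 = 901.27.
Round up → n = 902.

n = 902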